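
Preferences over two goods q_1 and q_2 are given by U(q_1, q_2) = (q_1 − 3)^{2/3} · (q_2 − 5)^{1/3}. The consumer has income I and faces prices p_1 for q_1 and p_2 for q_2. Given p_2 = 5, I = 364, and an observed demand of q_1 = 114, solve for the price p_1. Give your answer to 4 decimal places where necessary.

MRS = 2·(q_2−5)/(q_1−3). Tangency with p_1/p_2 gives q_2−5 = (1/2)·(p_1/p_2)·(q_1−3).
Substituting into the budget: q_1* = 3 + 2/3·(I − 3·p_1 − 5·p_2)/p_1, and q_2* = 5 + 1/3·(…)/p_2.
Set q_1* = 114 in the demand function and solve for p_1: p_1 = 2.

p_1 = 2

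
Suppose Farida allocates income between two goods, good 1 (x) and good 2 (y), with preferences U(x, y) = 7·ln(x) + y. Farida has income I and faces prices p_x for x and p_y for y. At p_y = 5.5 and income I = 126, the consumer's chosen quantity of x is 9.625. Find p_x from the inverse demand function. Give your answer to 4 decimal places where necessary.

Set MRS = p_x/p_y: (7/x)/1 = p_x/p_y.
So x*(p_x,p_y) = 7·p_y/p_x, independent of income; and y* = (I − 7·p_y)/p_y.
Set x* = 9.625 in the demand function and solve for p_x: p_x = 4.

p_x = 4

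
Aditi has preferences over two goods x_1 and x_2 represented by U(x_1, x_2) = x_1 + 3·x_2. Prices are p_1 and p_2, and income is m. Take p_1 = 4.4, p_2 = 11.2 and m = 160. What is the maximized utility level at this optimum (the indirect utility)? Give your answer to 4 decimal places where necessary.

Linear utility — the consumer picks whichever good has higher MU/price: 1/4.4 = 0.2273 vs 3/11.2 = 0.2679.
x_2 gives more utility per dollar, so spend all income on x_2: x_2* = m/p_2, x_1* = 0.
Numerically: x_1* = 0, x_2* = 14.2857.
Utility at the optimum: U(0, 14.2857) = 42.8571.

V = 42.8571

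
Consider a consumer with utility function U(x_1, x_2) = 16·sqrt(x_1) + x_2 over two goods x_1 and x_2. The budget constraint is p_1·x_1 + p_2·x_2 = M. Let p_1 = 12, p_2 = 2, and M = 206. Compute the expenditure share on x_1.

Plugging in: x_1* = (8·2/12)² = 1.7778, x_2* = 92.3333.
Expenditure on x_1: 12·1.7778 = 21.3333; share = 0.1036.

share on x_1 = 0.1036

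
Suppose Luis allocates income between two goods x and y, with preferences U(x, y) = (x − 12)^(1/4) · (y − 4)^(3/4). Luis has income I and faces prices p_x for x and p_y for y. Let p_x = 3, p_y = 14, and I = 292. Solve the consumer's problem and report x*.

x* = 28.6667

This is Cobb-Douglas in (x−12, y−4): tangency gives 0.25·p_y·(y−4) = 0.75·p_x·(x−12).
Substituting into the budget: x* = 12 + 0.25·(I − 12·p_x − 4·p_y)/p_x, and y* = 4 + 0.75·(…)/p_y.
Discretionary income = 292 − 12·3 − 4·14 = 200; x* = 12 + 0.25·200/3 = 28.6667.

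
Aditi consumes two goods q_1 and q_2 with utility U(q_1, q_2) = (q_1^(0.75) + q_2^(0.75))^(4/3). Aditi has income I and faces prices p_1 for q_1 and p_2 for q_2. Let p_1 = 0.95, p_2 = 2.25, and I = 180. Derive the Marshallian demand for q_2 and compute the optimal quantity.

MU_q_1 ∝ q_1^(-0.25), MU_q_2 ∝ q_2^(-0.25), so MRS = (q_2/q_1)^(0.25) = p_1/p_2.
Solve for the ratio: q_2/q_1 = [p_1/p_2]^(4).
With the ratio pinned down, the budget gives q_1* = I/(p_1 + p_2·(q_2/q_1)) and q_2* = (q_2/q_1)·q_1*.
Numerically q_2/q_1 = 0.031781, so q_1* = 180/(0.95 + 2.25·0.031781) = 176.2103 and q_2* = 0.031781·176.2103 = 5.6001.

q_2* = 5.6001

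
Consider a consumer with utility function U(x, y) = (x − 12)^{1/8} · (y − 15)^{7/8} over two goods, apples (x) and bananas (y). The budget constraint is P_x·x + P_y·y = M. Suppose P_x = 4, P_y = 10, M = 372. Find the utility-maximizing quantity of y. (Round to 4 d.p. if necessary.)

This is Cobb-Douglas in (x−12, y−15): tangency gives 0.125·P_y·(y−15) = 0.875·P_x·(x−12).
After buying the subsistence bundle (12, 15), a share 0.125 of the remaining income goes to x: x* = 12 + 0.125·(M − 12P_x − 15P_y)/P_x.
Discretionary income = 372 − 12·4 − 15·10 = 174; y* = 15 + 0.875·174/10 = 30.225.

y* = 30.225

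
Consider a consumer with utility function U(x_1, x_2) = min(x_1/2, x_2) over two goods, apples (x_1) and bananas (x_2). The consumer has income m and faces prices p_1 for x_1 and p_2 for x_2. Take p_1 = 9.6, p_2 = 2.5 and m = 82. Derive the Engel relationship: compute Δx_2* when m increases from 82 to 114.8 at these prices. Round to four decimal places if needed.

Δx_2* = 1.5115

With perfect complements, no substitution: consume in ratio x_1:x_2 = 2:1.
Budget: p_1·x_1 + p_2·(1/2)·x_1 = m, so (2·p_1 + p_2)·x_1 = 2·m.
Demand: x_1*(p_1,p_2,m) = 2·m/(2·p_1 + p_2), x_2* = m/(2·p_1 + p_2).
Here 2·9.6 + 2.5 = 21.7, giving x_2* = 3.7788.
At m' = 114.8: x_2* = 5.2903. Change: 5.2903 − 3.7788 = 1.5115.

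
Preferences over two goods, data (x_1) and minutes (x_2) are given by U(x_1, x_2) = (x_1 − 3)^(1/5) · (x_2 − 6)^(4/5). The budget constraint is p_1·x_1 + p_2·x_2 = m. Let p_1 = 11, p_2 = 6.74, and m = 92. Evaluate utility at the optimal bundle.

V = 1.5137

MRS = (1/4)·(x_2−6)/(x_1−3). Tangency with p_1/p_2 gives x_2−6 = 4·(p_1/p_2)·(x_1−3).
After buying the subsistence bundle (3, 6), a share 0.2 of the remaining income goes to x_1: x_1* = 3 + 0.2·(m − 3p_1 − 6p_2)/p_1.
Discretionary income = 92 − 3·11 − 6·6.74 = 18.56; x_1* = 3 + 0.2·18.56/11 = 3.3375; x_2* = 6 + 0.8·18.56/6.74 = 8.203.
Utility at the optimum: U(3.3375, 8.203) = 1.5137.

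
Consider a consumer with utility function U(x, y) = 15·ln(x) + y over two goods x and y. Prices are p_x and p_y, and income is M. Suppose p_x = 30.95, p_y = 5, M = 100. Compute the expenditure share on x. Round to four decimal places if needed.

Set MRS = p_x/p_y: (15/x)/1 = p_x/p_y.
So x*(p_x,p_y) = 15·p_y/p_x, independent of income; and y* = (M − 15·p_y)/p_y.
At the given prices: x* = 15·5/30.95 = 2.4233, and y* = 5.
Expenditure on x: 30.95·2.4233 = 75; share = 0.75.

share on x = 0.75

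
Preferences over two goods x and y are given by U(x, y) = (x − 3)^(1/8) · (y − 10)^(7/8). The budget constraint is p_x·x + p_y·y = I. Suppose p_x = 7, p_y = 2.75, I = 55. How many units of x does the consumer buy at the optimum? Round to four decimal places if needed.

Let x' = x−3, y' = y−10. MRS = (1/7)·y'/x' = p_x/p_y.
Substituting into the budget: x* = 3 + 0.125·(I − 3·p_x − 10·p_y)/p_x, and y* = 10 + 0.875·(…)/p_y.
Discretionary income = 55 − 3·7 − 10·2.75 = 6.5; x* = 3 + 0.125·6.5/7 = 3.1161.

x* = 3.1161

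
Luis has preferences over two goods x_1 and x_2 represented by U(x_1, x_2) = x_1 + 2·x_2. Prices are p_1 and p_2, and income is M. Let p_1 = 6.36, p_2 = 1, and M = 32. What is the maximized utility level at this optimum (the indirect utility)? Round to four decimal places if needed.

Linear utility — the consumer picks whichever good has higher MU/price: 1/6.36 = 0.1572 vs 2/1 = 2.
x_2 gives more utility per dollar, so spend all income on x_2: x_2* = M/p_2, x_1* = 0.
Numerically: x_1* = 0, x_2* = 32.
Utility at the optimum: U(0, 32) = 64.

V = 64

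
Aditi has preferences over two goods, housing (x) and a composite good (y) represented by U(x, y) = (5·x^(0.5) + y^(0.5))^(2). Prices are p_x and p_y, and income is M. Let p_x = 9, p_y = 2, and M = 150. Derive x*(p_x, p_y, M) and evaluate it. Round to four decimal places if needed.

x* = 14.1243

Substitute y = (y/x)·x into the budget: x* = M/(p_x + p_y·(y/x)).
Numerically y/x = 0.81, so x* = 150/(9 + 2·0.81) = 14.1243.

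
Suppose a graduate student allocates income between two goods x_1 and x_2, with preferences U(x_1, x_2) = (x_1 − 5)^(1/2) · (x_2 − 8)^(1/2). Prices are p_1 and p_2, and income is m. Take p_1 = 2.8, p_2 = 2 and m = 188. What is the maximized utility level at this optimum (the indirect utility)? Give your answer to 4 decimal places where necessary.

This is Cobb-Douglas in (x_1−5, x_2−8): tangency gives 0.5·p_2·(x_2−8) = 0.5·p_1·(x_1−5).
After buying the subsistence bundle (5, 8), a share 0.5 of the remaining income goes to x_1: x_1* = 5 + 0.5·(m − 5p_1 − 8p_2)/p_1.
Discretionary income = 188 − 5·2.8 − 8·2 = 158; x_1* = 5 + 0.5·158/2.8 = 33.2143; x_2* = 8 + 0.5·158/2 = 47.5.
Utility at the optimum: U(33.2143, 47.5) = 33.3836.

V = 33.3836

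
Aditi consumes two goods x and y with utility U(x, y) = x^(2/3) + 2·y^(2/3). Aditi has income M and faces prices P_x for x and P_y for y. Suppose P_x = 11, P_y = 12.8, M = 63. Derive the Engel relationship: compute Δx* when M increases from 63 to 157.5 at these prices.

Δx* = 1.2436

Substitute y = (y/x)·x into the budget: x* = M/(P_x + P_y·(y/x)).
Numerically y/x = 5.077362, so x* = 63/(11 + 12.8·5.077362) = 0.8291.
At M' = 157.5: x* = 2.0726. Change: 2.0726 − 0.8291 = 1.2436.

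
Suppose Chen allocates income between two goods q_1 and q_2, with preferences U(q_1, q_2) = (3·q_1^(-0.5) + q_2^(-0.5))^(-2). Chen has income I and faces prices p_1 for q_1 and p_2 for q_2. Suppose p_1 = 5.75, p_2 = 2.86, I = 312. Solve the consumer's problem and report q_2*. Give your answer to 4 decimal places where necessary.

MU_q_1 ∝ 3·q_1^(-1.5), MU_q_2 ∝ q_2^(-1.5), so MRS = 3·(q_2/q_1)^(1.5) = p_1/p_2.
Solve for the ratio: q_2/q_1 = [(1/3)·p_1/p_2]^(2/3).
Substitute q_2 = (q_2/q_1)·q_1 into the budget: q_1* = I/(p_1 + p_2·(q_2/q_1)).
Numerically q_2/q_1 = 0.765809, so q_1* = 312/(5.75 + 2.86·0.765809) = 39.2937 and q_2* = 0.765809·39.2937 = 30.0914.

q_2* = 30.0914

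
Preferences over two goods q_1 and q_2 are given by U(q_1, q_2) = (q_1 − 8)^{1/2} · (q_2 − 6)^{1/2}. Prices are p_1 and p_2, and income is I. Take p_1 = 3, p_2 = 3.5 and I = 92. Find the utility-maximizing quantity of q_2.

q_2* = 12.7143

Substituting into the budget: q_1* = 8 + 0.5·(I − 8·p_1 − 6·p_2)/p_1, and q_2* = 6 + 0.5·(…)/p_2.
Discretionary income = 92 − 8·3 − 6·3.5 = 47; q_2* = 6 + 0.5·47/3.5 = 12.7143.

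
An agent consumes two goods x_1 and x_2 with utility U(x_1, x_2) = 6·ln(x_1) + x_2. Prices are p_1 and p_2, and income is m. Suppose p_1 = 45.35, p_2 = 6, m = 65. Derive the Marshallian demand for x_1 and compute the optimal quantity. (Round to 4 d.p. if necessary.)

x_1* = 0.7938

Set MRS = p_1/p_2: (6/x_1)/1 = p_1/p_2.
So x_1*(p_1,p_2) = 6·p_2/p_1, independent of income; and x_2* = (m − 6·p_2)/p_2.
At the given prices: x_1* = 6·6/45.35 = 0.7938.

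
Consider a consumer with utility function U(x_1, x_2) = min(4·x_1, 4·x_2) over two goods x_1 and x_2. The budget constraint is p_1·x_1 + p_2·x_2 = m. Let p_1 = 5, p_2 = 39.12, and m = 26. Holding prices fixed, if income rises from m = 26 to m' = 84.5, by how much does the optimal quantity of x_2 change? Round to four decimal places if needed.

With perfect complements, no substitution: consume in ratio x_1:x_2 = 4:4.
Budget: p_1·x_1 + p_2·x_1 = m, so (4·p_1 + 4·p_2)·x_1 = 4·m.
Demand: x_1*(p_1,p_2,m) = 4·m/(4·p_1 + 4·p_2), x_2* = 4·m/(4·p_1 + 4·p_2).
Here 4·5 + 4·39.12 = 176.48, giving x_2* = 0.5893.
At m' = 84.5: x_2* = 1.9152. Change: 1.9152 − 0.5893 = 1.3259.

Δx_2* = 1.3259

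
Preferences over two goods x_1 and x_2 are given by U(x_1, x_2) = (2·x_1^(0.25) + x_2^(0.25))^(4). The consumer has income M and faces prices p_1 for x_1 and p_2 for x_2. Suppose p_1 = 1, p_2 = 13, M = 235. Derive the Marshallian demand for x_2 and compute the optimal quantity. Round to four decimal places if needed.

From the CES first-order condition, 2·(x_2/x_1)^(0.75) = p_1/p_2.
Solve for the ratio: x_2/x_1 = [(1/2)·p_1/p_2]^(4/3).
With the ratio pinned down, the budget gives x_1* = M/(p_1 + p_2·(x_2/x_1)) and x_2* = (x_2/x_1)·x_1*.
Numerically x_2/x_1 = 0.012983, so x_1* = 235/(1 + 13·0.012983) = 201.0649 and x_2* = 0.012983·201.0649 = 2.6104.

x_2* = 2.6104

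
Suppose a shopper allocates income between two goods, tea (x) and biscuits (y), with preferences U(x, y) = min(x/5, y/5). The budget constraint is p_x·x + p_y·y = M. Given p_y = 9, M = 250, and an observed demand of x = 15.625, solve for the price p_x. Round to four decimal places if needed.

With perfect complements, no substitution: consume in ratio x:y = 5:5.
Budget: p_x·x + p_y·x = M, so (5·p_x + 5·p_y)·x = 5·M.
Demand: x*(p_x,p_y,M) = 5·M/(5·p_x + 5·p_y), y* = 5·M/(5·p_x + 5·p_y).
Set x* = 15.625 in the demand function and solve for p_x: p_x = 7.

p_x = 7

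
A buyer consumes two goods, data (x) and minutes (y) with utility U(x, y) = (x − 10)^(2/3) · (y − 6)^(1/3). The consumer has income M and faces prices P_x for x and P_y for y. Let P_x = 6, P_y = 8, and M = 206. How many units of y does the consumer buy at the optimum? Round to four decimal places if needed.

MRS = 2·(y−6)/(x−10). Tangency with P_x/P_y gives y−6 = (1/2)·(P_x/P_y)·(x−10).
After buying the subsistence bundle (10, 6), a share 2/3 of the remaining income goes to x: x* = 10 + 2/3·(M − 10P_x − 6P_y)/P_x.
Discretionary income = 206 − 10·6 − 6·8 = 98; y* = 6 + 1/3·98/8 = 10.0833.

y* = 10.0833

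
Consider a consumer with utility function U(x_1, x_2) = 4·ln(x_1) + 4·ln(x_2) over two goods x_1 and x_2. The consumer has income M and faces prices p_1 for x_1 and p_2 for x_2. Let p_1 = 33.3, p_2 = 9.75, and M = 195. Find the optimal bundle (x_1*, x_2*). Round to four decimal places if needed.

MU_x_1/MU_x_2 = (4·x_2)/(4·x_1); tangency sets this equal to p_1/p_2.
Rearranging, p_2·x_2 = p_1·x_1. Substituting into the budget gives p_1·x_1·(1 + 1) = M.
Demand: x_1*(p_1,p_2,M) = 0.5·M/p_1 and x_2* = 0.5·M/p_2.
At p_1=33.3, p_2=9.75, M=195: x_1* = 0.5·195/33.3 = 2.9279, x_2* = 10.

x_1* = 2.9279, x_2* = 10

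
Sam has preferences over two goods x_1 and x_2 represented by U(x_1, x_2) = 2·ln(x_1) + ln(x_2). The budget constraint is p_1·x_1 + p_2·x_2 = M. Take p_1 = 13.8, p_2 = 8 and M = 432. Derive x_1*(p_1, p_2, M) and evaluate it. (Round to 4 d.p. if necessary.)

Demand: x_1*(p_1,p_2,M) = 2/3·M/p_1 and x_2* = 1/3·M/p_2.
At p_1=13.8, p_2=8, M=432: x_1* = 2/3·432/13.8 = 20.8696.

x_1* = 20.8696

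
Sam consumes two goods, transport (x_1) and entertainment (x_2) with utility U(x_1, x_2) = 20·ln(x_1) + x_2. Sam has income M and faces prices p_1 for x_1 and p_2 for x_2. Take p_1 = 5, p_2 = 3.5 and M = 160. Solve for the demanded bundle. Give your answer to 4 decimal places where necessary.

x_1* = 14, x_2* = 25.7143

MU_x_1 = 20/x_1, MU_x_2 = 1. Tangency: 20/x_1 = p_1/p_2.
So x_1*(p_1,p_2) = 20·p_2/p_1, independent of income; and x_2* = (M − 20·p_2)/p_2.
At the given prices: x_1* = 20·3.5/5 = 14, and x_2* = 25.7143.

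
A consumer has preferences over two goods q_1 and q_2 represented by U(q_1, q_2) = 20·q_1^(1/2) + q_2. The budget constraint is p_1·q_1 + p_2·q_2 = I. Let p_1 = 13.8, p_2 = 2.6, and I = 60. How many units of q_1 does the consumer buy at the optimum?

Solve: √q_1 = 10·p_2/p_1, so q_1*(p_1,p_2) = (10·p_2/p_1)², and q_2* = (I − p_1·q_1*)/p_2.
Plugging in: q_1* = (10·2.6/13.8)² = 3.5497.

q_1* = 3.5497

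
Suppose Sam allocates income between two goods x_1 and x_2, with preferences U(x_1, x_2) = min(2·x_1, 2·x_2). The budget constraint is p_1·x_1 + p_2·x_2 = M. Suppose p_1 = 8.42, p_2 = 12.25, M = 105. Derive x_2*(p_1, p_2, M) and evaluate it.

x_2* = 5.0798

With perfect complements, no substitution: consume in ratio x_1:x_2 = 2:2.
Budget: p_1·x_1 + p_2·x_1 = M, so (2·p_1 + 2·p_2)·x_1 = 2·M.
Demand: x_1*(p_1,p_2,M) = 2·M/(2·p_1 + 2·p_2), x_2* = 2·M/(2·p_1 + 2·p_2).
Here 2·8.42 + 2·12.25 = 41.34, giving x_2* = 5.0798.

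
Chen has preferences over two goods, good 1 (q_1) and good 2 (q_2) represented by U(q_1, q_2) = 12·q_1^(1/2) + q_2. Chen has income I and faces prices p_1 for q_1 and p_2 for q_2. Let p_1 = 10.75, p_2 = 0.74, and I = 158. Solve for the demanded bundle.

q_1* = 0.1706, q_2* = 211.0354

Utility is quasi-linear in q_2; the FOC for q_1 is 6/√q_1 = p_1/p_2.
Thus q_1* = (6·p_2/p_1)² — independent of I — with the rest of income spent on q_2.
Plugging in: q_1* = (6·0.74/10.75)² = 0.1706, q_2* = 211.0354.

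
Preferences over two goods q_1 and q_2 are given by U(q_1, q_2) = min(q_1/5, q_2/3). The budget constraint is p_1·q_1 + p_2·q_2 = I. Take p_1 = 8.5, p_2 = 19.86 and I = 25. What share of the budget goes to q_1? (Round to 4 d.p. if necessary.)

share on q_1 = 0.4163

With perfect complements, no substitution: consume in ratio q_1:q_2 = 5:3.
Budget: p_1·q_1 + p_2·(3/5)·q_1 = I, so (5·p_1 + 3·p_2)·q_1 = 5·I.
Demand: q_1*(p_1,p_2,I) = 5·I/(5·p_1 + 3·p_2), q_2* = 3·I/(5·p_1 + 3·p_2).
Here 5·8.5 + 3·19.86 = 102.08, giving q_1* = 1.2245 and q_2* = 0.7347.
Expenditure on q_1: 8.5·1.2245 = 10.4085; share = 0.4163.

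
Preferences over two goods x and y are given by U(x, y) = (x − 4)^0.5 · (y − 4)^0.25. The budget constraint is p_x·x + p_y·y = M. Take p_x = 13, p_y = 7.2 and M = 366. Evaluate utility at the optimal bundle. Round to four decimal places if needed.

After buying the subsistence bundle (4, 4), a share 2/3 of the remaining income goes to x: x* = 4 + 2/3·(M − 4p_x − 4p_y)/p_x.
Discretionary income = 366 − 4·13 − 4·7.2 = 285.2; x* = 4 + 2/3·285.2/13 = 18.6256; y* = 4 + 1/3·285.2/7.2 = 17.2037.
Utility at the optimum: U(18.6256, 17.2037) = 7.2901.

V = 7.2901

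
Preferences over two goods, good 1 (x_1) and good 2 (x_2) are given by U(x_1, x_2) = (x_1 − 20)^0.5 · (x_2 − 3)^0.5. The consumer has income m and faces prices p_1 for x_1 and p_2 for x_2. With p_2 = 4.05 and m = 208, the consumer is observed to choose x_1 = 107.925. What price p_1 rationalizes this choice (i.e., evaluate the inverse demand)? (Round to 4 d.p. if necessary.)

Let x_1' = x_1−20, x_2' = x_2−3. MRS = x_2'/x_1' = p_1/p_2.
After buying the subsistence bundle (20, 3), a share 0.5 of the remaining income goes to x_1: x_1* = 20 + 0.5·(m − 20p_1 − 3p_2)/p_1.
Set x_1* = 107.925 in the demand function and solve for p_1: p_1 = 1.

p_1 = 1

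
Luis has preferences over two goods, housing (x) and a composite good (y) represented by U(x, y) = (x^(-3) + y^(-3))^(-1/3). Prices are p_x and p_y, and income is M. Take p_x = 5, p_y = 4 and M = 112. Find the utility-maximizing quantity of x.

From the CES first-order condition, (y/x)^(4) = p_x/p_y.
Solve for the ratio: y/x = [p_x/p_y]^(0.25).
Substitute y = (y/x)·x into the budget: x* = M/(p_x + p_y·(y/x)).
Numerically y/x = 1.057371, so x* = 112/(5 + 4·1.057371) = 12.135.

x* = 12.135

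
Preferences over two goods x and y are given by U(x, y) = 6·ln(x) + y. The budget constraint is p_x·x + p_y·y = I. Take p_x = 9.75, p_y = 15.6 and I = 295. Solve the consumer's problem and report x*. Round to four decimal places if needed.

x* = 9.6

Set MRS = p_x/p_y: (6/x)/1 = p_x/p_y.
So x*(p_x,p_y) = 6·p_y/p_x, independent of income; and y* = (I − 6·p_y)/p_y.
At the given prices: x* = 6·15.6/9.75 = 9.6.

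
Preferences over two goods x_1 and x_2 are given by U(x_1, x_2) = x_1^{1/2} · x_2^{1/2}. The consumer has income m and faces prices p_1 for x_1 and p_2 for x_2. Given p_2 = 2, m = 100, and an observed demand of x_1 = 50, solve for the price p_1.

p_1 = 1

MU_x_1/MU_x_2 = (0.5·x_2)/(0.5·x_1); tangency sets this equal to p_1/p_2.
Rearranging, p_2·x_2 = p_1·x_1. Substituting into the budget gives p_1·x_1·(1 + 1) = m.
Demand: x_1*(p_1,p_2,m) = 0.5·m/p_1 and x_2* = 0.5·m/p_2.
Set x_1* = 50 in the demand function and solve for p_1: p_1 = 1.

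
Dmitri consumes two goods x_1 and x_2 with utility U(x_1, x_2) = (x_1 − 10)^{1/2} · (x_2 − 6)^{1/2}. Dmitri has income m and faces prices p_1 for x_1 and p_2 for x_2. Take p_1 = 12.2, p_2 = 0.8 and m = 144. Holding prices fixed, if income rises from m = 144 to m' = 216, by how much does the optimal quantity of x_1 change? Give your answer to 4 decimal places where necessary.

Δx_1* = 2.9508

This is Cobb-Douglas in (x_1−10, x_2−6): tangency gives 0.5·p_2·(x_2−6) = 0.5·p_1·(x_1−10).
Substituting into the budget: x_1* = 10 + 0.5·(m − 10·p_1 − 6·p_2)/p_1, and x_2* = 6 + 0.5·(…)/p_2.
Discretionary income = 144 − 10·12.2 − 6·0.8 = 17.2; x_1* = 10 + 0.5·17.2/12.2 = 10.7049.
At m' = 216: x_1* = 13.6557. Change: 13.6557 − 10.7049 = 2.9508.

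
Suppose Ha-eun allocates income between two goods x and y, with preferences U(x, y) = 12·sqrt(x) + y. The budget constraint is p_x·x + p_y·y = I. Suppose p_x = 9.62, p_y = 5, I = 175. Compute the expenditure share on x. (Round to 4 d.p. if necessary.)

Utility is quasi-linear in y; the FOC for x is 6/√x = p_x/p_y.
Solve: √x = 6·p_y/p_x, so x*(p_x,p_y) = (6·p_y/p_x)², and y* = (I − p_x·x*)/p_y.
Plugging in: x* = (6·5/9.62)² = 9.7251, y* = 16.289.
Expenditure on x: 9.62·9.7251 = 93.5551; share = 0.5346.

share on x = 0.5346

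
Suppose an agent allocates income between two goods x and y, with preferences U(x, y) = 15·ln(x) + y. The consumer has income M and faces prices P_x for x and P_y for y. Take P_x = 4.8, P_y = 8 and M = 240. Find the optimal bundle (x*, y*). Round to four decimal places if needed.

x* = 25, y* = 15

At the given prices: x* = 15·8/4.8 = 25, and y* = 15.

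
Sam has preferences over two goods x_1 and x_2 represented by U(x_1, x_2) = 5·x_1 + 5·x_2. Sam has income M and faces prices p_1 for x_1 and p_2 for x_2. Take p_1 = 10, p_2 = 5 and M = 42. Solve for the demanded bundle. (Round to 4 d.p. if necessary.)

x_1* = 0, x_2* = 8.4

x_2 gives more utility per dollar, so spend all income on x_2: x_2* = M/p_2, x_1* = 0.
Numerically: x_1* = 0, x_2* = 8.4.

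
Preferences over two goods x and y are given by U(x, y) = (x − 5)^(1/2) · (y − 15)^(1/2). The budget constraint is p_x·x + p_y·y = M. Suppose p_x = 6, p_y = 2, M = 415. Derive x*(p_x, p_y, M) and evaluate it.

This is Cobb-Douglas in (x−5, y−15): tangency gives 0.5·p_y·(y−15) = 0.5·p_x·(x−5).
Substituting into the budget: x* = 5 + 0.5·(M − 5·p_x − 15·p_y)/p_x, and y* = 15 + 0.5·(…)/p_y.
Discretionary income = 415 − 5·6 − 15·2 = 355; x* = 5 + 0.5·355/6 = 34.5833.

x* = 34.5833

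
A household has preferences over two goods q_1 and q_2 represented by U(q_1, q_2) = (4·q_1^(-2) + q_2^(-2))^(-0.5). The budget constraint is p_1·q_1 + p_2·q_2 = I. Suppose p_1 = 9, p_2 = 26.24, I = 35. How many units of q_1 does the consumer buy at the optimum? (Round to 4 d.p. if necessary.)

MRS = MU_q_1/MU_q_2 = 4·(q_2/q_1)^(3). Set equal to p_1/p_2.
Solve for the ratio: q_2/q_1 = [(1/4)·p_1/p_2]^(1/3).
Substitute q_2 = (q_2/q_1)·q_1 into the budget: q_1* = I/(p_1 + p_2·(q_2/q_1)).
Numerically q_2/q_1 = 0.440967, so q_1* = 35/(9 + 26.24·0.440967) = 1.7014.

q_1* = 1.7014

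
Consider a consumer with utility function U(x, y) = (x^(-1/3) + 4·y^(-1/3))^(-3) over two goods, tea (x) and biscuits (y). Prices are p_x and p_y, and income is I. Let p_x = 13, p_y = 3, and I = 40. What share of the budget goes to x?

With the ratio pinned down, the budget gives x* = I/(p_x + p_y·(y/x)) and y* = (y/x)·x*.
Numerically y/x = 8.494964, so x* = 40/(13 + 3·8.494964) = 1.0394 and y* = 8.494964·1.0394 = 8.8294.
Expenditure on x: 13·1.0394 = 13.5118; share = 0.3378.

share on x = 0.3378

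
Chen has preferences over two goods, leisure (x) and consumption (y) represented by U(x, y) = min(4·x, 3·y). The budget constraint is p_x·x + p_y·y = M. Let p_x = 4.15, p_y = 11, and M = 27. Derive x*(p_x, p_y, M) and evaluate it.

With perfect complements, no substitution: consume in ratio x:y = 3:4.
Budget: p_x·x + p_y·(4/3)·x = M, so (3·p_x + 4·p_y)·x = 3·M.
Demand: x*(p_x,p_y,M) = 3·M/(3·p_x + 4·p_y), y* = 4·M/(3·p_x + 4·p_y).
Here 3·4.15 + 4·11 = 56.45, giving x* = 1.4349.

x* = 1.4349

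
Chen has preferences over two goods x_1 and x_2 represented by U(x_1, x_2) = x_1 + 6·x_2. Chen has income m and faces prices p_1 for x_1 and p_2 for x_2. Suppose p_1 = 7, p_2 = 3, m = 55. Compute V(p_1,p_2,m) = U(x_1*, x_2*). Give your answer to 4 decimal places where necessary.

Linear utility — the consumer picks whichever good has higher MU/price: 1/7 = 0.1429 vs 6/3 = 2.
x_2 gives more utility per dollar, so spend all income on x_2: x_2* = m/p_2, x_1* = 0.
Numerically: x_1* = 0, x_2* = 18.3333.
Utility at the optimum: U(0, 18.3333) = 110.

V = 110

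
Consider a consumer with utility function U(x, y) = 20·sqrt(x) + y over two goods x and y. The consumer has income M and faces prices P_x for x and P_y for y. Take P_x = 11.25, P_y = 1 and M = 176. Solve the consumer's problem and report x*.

MU_x = 10/√x, MU_y = 1. Tangency: 10/√x = P_x/P_y.
Solve: √x = 10·P_y/P_x, so x*(P_x,P_y) = (10·P_y/P_x)², and y* = (M − P_x·x*)/P_y.
Plugging in: x* = (10·1/11.25)² = 0.7901.

x* = 0.7901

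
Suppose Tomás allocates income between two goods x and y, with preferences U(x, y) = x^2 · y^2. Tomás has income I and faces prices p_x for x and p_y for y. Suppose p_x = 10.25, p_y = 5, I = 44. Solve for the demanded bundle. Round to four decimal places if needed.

Tangency: MRS = y/x = p_x/p_y.
Rearranging, p_y·y = p_x·x. Substituting into the budget gives p_x·x·(1 + 1) = I.
Demand: x*(p_x,p_y,I) = 0.5·I/p_x and y* = 0.5·I/p_y.
At p_x=10.25, p_y=5, I=44: x* = 0.5·44/10.25 = 2.1463, y* = 4.4.

x* = 2.1463, y* = 4.4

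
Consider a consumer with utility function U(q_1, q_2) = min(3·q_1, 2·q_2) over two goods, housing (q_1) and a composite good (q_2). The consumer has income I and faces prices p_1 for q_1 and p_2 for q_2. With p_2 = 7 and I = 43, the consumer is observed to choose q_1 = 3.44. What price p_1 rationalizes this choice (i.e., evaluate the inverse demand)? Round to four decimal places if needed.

Leontief preferences: the optimum is at the kink where q_1/2 = q_2/3, i.e. q_2 = (3/2)·q_1.
Budget: p_1·q_1 + p_2·(3/2)·q_1 = I, so (2·p_1 + 3·p_2)·q_1 = 2·I.
Demand: q_1*(p_1,p_2,I) = 2·I/(2·p_1 + 3·p_2), q_2* = 3·I/(2·p_1 + 3·p_2).
Set q_1* = 3.44 in the demand function and solve for p_1: p_1 = 2.

p_1 = 2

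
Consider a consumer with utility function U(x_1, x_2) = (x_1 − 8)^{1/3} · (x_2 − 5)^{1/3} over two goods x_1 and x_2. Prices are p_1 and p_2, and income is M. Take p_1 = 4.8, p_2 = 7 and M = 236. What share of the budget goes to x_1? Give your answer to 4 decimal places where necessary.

This is Cobb-Douglas in (x_1−8, x_2−5): tangency gives 1/3·p_2·(x_2−5) = 1/3·p_1·(x_1−8).
Substituting into the budget: x_1* = 8 + 0.5·(M − 8·p_1 − 5·p_2)/p_1, and x_2* = 5 + 0.5·(…)/p_2.
Discretionary income = 236 − 8·4.8 − 5·7 = 162.6; x_1* = 8 + 0.5·162.6/4.8 = 24.9375; x_2* = 5 + 0.5·162.6/7 = 16.6143.
Expenditure on x_1: 4.8·24.9375 = 119.7; share = 0.5072.

share on x_1 = 0.5072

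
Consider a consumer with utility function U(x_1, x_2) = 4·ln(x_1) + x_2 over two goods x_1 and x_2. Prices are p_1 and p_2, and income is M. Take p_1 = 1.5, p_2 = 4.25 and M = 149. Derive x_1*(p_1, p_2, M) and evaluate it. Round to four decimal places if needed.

MU_x_1 = 4/x_1, MU_x_2 = 1. Tangency: 4/x_1 = p_1/p_2.
So x_1*(p_1,p_2) = 4·p_2/p_1, independent of income; and x_2* = (M − 4·p_2)/p_2.
At the given prices: x_1* = 4·4.25/1.5 = 11.3333.

x_1* = 11.3333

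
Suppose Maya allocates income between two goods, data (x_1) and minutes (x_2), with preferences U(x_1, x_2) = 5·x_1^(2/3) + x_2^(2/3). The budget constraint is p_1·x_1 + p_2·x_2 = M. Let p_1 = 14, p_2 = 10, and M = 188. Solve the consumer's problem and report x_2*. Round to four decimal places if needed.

MU_x_1 ∝ 5·x_1^(-1/3), MU_x_2 ∝ x_2^(-1/3), so MRS = 5·(x_2/x_1)^(1/3) = p_1/p_2.
Solve for the ratio: x_2/x_1 = [(1/5)·p_1/p_2]^(3).
Substitute x_2 = (x_2/x_1)·x_1 into the budget: x_1* = M/(p_1 + p_2·(x_2/x_1)).
Numerically x_2/x_1 = 0.021952, so x_1* = 188/(14 + 10·0.021952) = 13.2213 and x_2* = 0.021952·13.2213 = 0.2902.

x_2* = 0.2902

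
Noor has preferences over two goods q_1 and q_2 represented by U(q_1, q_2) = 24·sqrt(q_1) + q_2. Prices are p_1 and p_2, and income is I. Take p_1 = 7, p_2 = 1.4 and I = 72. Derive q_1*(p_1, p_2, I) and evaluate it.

Solve: √q_1 = 12·p_2/p_1, so q_1*(p_1,p_2) = (12·p_2/p_1)², and q_2* = (I − p_1·q_1*)/p_2.
Plugging in: q_1* = (12·1.4/7)² = 5.76.

q_1* = 5.76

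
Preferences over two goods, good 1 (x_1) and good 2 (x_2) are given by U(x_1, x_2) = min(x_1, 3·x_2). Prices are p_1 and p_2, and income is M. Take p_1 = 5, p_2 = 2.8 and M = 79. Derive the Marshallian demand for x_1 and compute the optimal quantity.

x_1* = 13.3146

With perfect complements, no substitution: consume in ratio x_1:x_2 = 3:1.
Budget: p_1·x_1 + p_2·(1/3)·x_1 = M, so (3·p_1 + p_2)·x_1 = 3·M.
Demand: x_1*(p_1,p_2,M) = 3·M/(3·p_1 + p_2), x_2* = M/(3·p_1 + p_2).
Here 3·5 + 2.8 = 17.8, giving x_1* = 13.3146.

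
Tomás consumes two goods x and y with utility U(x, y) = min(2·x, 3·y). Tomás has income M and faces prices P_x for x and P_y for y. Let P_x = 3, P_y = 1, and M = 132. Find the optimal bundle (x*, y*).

x* = 36, y* = 24

Leontief preferences: the optimum is at the kink where x/3 = y/2, i.e. y = (2/3)·x.
Budget: P_x·x + P_y·(2/3)·x = M, so (3·P_x + 2·P_y)·x = 3·M.
Demand: x*(P_x,P_y,M) = 3·M/(3·P_x + 2·P_y), y* = 2·M/(3·P_x + 2·P_y).
Here 3·3 + 2·1 = 11, giving x* = 36 and y* = 24.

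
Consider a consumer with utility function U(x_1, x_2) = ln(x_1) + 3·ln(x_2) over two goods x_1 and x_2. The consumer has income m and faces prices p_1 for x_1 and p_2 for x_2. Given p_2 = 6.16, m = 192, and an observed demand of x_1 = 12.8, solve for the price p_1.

Tangency: MRS = (1/3)·x_2/x_1 = p_1/p_2.
So p_2·x_2 = 3·p_1·x_1; combined with the budget, a share 0.25 of income goes to x_1.
Demand: x_1*(p_1,p_2,m) = 0.25·m/p_1 and x_2* = 0.75·m/p_2.
Set x_1* = 12.8 in the demand function and solve for p_1: p_1 = 3.75.

p_1 = 3.75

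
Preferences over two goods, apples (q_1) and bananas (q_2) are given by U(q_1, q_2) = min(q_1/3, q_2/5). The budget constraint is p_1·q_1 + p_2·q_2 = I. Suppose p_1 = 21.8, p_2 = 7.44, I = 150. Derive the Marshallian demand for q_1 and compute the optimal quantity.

With perfect complements, no substitution: consume in ratio q_1:q_2 = 3:5.
Budget: p_1·q_1 + p_2·(5/3)·q_1 = I, so (3·p_1 + 5·p_2)·q_1 = 3·I.
Demand: q_1*(p_1,p_2,I) = 3·I/(3·p_1 + 5·p_2), q_2* = 5·I/(3·p_1 + 5·p_2).
Here 3·21.8 + 5·7.44 = 102.6, giving q_1* = 4.386.

q_1* = 4.386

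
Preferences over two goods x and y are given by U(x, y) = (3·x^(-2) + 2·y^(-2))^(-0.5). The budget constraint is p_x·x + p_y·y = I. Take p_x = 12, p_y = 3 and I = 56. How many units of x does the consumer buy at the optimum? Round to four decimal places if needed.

x* = 3.4653

Numerically y/x = 1.386723, so x* = 56/(12 + 3·1.386723) = 3.4653.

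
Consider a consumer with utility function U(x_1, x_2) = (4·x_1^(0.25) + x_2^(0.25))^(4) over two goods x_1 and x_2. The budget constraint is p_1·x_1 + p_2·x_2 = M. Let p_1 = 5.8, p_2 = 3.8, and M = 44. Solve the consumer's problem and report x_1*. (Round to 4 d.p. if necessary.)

x_1* = 6.4218

MU_x_1 ∝ 4·x_1^(-0.75), MU_x_2 ∝ x_2^(-0.75), so MRS = 4·(x_2/x_1)^(0.75) = p_1/p_2.
Hence x_2/x_1 = ((1/4)·p_1/p_2)^(1/(0.75)), i.e. raised to the 4/3 power.
Substitute x_2 = (x_2/x_1)·x_1 into the budget: x_1* = M/(p_1 + p_2·(x_2/x_1)).
Numerically x_2/x_1 = 0.276766, so x_1* = 44/(5.8 + 3.8·0.276766) = 6.4218.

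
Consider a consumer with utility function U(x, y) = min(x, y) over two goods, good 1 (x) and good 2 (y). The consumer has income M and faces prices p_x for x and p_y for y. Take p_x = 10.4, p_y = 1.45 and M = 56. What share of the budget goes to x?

Leontief preferences: the optimum is at the kink where x/1 = y/1, i.e. y = x.
Budget: p_x·x + p_y·x = M, so (p_x + p_y)·x = M.
Demand: x*(p_x,p_y,M) = M/(p_x + p_y), y* = M/(p_x + p_y).
Here 10.4 + 1.45 = 11.85, giving x* = 4.7257 and y* = 4.7257.
Expenditure on x: 10.4·4.7257 = 49.1477; share = 0.8776.

share on x = 0.8776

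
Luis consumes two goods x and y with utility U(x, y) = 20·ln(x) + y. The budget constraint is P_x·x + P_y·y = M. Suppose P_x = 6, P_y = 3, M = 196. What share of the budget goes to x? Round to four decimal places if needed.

share on x = 0.3061

So x*(P_x,P_y) = 20·P_y/P_x, independent of income; and y* = (M − 20·P_y)/P_y.
At the given prices: x* = 20·3/6 = 10, and y* = 45.3333.
Expenditure on x: 6·10 = 60; share = 0.3061.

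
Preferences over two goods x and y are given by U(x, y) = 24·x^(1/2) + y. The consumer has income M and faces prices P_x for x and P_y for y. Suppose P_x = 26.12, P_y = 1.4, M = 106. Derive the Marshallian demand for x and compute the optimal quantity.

x* = 0.4137

Thus x* = (12·P_y/P_x)² — independent of M — with the rest of income spent on y.
Plugging in: x* = (12·1.4/26.12)² = 0.4137.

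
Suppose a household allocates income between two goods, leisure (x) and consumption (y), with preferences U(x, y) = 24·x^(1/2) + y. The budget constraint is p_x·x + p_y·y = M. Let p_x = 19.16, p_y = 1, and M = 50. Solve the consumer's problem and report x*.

Solve: √x = 12·p_y/p_x, so x*(p_x,p_y) = (12·p_y/p_x)², and y* = (M − p_x·x*)/p_y.
Plugging in: x* = (12·1/19.16)² = 0.3923.

x* = 0.3923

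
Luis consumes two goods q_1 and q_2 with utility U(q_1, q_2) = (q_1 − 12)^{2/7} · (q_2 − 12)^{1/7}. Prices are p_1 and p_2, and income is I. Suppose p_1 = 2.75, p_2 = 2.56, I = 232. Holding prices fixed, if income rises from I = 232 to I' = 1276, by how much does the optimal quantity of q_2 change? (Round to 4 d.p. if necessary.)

Δq_2* = 135.9375

This is Cobb-Douglas in (q_1−12, q_2−12): tangency gives 2/7·p_2·(q_2−12) = 1/7·p_1·(q_1−12).
Substituting into the budget: q_1* = 12 + 2/3·(I − 12·p_1 − 12·p_2)/p_1, and q_2* = 12 + 1/3·(…)/p_2.
Discretionary income = 232 − 12·2.75 − 12·2.56 = 168.28; q_2* = 12 + 1/3·168.28/2.56 = 33.9115.
At I' = 1276: q_2* = 169.849. Change: 169.849 − 33.9115 = 135.9375.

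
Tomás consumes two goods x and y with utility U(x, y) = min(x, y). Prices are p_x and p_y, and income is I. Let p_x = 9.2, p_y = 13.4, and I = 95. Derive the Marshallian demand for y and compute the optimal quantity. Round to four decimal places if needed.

Here 9.2 + 13.4 = 22.6, giving y* = 4.2035.

y* = 4.2035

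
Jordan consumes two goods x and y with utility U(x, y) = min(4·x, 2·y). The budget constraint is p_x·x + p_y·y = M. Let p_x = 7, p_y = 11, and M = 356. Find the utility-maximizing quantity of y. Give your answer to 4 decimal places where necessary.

With perfect complements, no substitution: consume in ratio x:y = 2:4.
Budget: p_x·x + p_y·2·x = M, so (2·p_x + 4·p_y)·x = 2·M.
Demand: x*(p_x,p_y,M) = 2·M/(2·p_x + 4·p_y), y* = 4·M/(2·p_x + 4·p_y).
Here 2·7 + 4·11 = 58, giving y* = 24.5517.

y* = 24.5517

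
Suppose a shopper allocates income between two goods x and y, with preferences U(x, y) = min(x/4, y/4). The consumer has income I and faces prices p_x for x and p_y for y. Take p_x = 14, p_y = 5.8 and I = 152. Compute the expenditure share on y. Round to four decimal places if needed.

share on y = 0.2929

With perfect complements, no substitution: consume in ratio x:y = 4:4.
Budget: p_x·x + p_y·x = I, so (4·p_x + 4·p_y)·x = 4·I.
Demand: x*(p_x,p_y,I) = 4·I/(4·p_x + 4·p_y), y* = 4·I/(4·p_x + 4·p_y).
Here 4·14 + 4·5.8 = 79.2, giving x* = 7.6768 and y* = 7.6768.
Expenditure on y: 5.8·7.6768 = 44.5253; share = 0.2929.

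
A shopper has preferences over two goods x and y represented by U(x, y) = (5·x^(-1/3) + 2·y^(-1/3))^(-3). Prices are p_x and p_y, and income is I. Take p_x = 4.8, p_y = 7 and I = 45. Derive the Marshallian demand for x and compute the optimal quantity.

x* = 6.0378

MRS = MU_x/MU_y = (5/2)·(y/x)^(4/3). Set equal to p_x/p_y.
Hence y/x = ((2/5)·p_x/p_y)^(1/(4/3)), i.e. raised to the 0.75 power.
Substitute y = (y/x)·x into the budget: x* = I/(p_x + p_y·(y/x)).
Numerically y/x = 0.379012, so x* = 45/(4.8 + 7·0.379012) = 6.0378.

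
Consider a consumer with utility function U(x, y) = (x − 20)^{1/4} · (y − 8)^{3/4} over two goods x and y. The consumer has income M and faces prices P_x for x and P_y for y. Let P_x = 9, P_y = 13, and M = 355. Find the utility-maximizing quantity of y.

y* = 12.0962

This is Cobb-Douglas in (x−20, y−8): tangency gives 0.25·P_y·(y−8) = 0.75·P_x·(x−20).
Substituting into the budget: x* = 20 + 0.25·(M − 20·P_x − 8·P_y)/P_x, and y* = 8 + 0.75·(…)/P_y.
Discretionary income = 355 − 20·9 − 8·13 = 71; y* = 8 + 0.75·71/13 = 12.0962.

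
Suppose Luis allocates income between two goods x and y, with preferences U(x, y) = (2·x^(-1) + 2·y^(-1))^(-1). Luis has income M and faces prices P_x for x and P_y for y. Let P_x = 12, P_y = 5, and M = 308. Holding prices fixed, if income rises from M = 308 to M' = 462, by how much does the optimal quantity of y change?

From the CES first-order condition, (y/x)^(2) = P_x/P_y.
Solve for the ratio: y/x = [P_x/P_y]^(0.5).
Substitute y = (y/x)·x into the budget: x* = M/(P_x + P_y·(y/x)).
Numerically y/x = 1.549193, so x* = 308/(12 + 5·1.549193) = 15.5981 and y* = 1.549193·15.5981 = 24.1645.
At M' = 462: y* = 36.2468. Change: 36.2468 − 24.1645 = 12.0823.

Δy* = 12.0823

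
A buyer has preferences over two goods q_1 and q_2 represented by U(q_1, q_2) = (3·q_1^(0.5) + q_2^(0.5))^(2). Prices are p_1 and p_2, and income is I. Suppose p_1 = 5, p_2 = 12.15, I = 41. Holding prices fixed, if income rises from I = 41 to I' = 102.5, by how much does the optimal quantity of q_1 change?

Δq_1* = 11.7622

MRS = MU_q_1/MU_q_2 = 3·(q_2/q_1)^(0.5). Set equal to p_1/p_2.
Solve for the ratio: q_2/q_1 = [(1/3)·p_1/p_2]^(2).
Substitute q_2 = (q_2/q_1)·q_1 into the budget: q_1* = I/(p_1 + p_2·(q_2/q_1)).
Numerically q_2/q_1 = 0.018817, so q_1* = 41/(5 + 12.15·0.018817) = 7.8415.
At I' = 102.5: q_1* = 19.6036. Change: 19.6036 − 7.8415 = 11.7622.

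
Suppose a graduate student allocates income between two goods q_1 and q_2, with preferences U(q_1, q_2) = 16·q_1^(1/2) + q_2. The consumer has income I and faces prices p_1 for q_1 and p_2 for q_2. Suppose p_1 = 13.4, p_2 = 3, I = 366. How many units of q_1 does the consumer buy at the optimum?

q_1* = 3.2078

Set MRS = p_1/p_2: 8·q_1^(−1/2) = p_1/p_2.
Solve: √q_1 = 8·p_2/p_1, so q_1*(p_1,p_2) = (8·p_2/p_1)², and q_2* = (I − p_1·q_1*)/p_2.
Plugging in: q_1* = (8·3/13.4)² = 3.2078.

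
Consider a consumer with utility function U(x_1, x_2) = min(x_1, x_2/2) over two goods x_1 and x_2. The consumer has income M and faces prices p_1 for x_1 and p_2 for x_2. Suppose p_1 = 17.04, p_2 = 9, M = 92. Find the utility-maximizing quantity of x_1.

x_1* = 2.6256

With perfect complements, no substitution: consume in ratio x_1:x_2 = 1:2.
Budget: p_1·x_1 + p_2·2·x_1 = M, so (p_1 + 2·p_2)·x_1 = M.
Demand: x_1*(p_1,p_2,M) = M/(p_1 + 2·p_2), x_2* = 2·M/(p_1 + 2·p_2).
Here 17.04 + 2·9 = 35.04, giving x_1* = 2.6256.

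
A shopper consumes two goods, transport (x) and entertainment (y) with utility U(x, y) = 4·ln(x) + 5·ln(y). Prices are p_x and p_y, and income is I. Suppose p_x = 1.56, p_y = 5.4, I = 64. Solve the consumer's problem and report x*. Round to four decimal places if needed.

x* = 18.2336

MU_x/MU_y = (4·y)/(5·x); tangency sets this equal to p_x/p_y.
So 4·p_y·y = 5·p_x·x; combined with the budget, a share 4/9 of income goes to x.
Demand: x*(p_x,p_y,I) = 4/9·I/p_x and y* = 5/9·I/p_y.
At p_x=1.56, p_y=5.4, I=64: x* = 4/9·64/1.56 = 18.2336.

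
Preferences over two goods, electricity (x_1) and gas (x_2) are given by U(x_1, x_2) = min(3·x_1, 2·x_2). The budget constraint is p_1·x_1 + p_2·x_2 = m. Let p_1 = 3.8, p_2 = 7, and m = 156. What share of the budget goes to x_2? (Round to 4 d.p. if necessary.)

share on x_2 = 0.7343

Leontief preferences: the optimum is at the kink where x_1/2 = x_2/3, i.e. x_2 = (3/2)·x_1.
Budget: p_1·x_1 + p_2·(3/2)·x_1 = m, so (2·p_1 + 3·p_2)·x_1 = 2·m.
Demand: x_1*(p_1,p_2,m) = 2·m/(2·p_1 + 3·p_2), x_2* = 3·m/(2·p_1 + 3·p_2).
Here 2·3.8 + 3·7 = 28.6, giving x_1* = 10.9091 and x_2* = 16.3636.
Expenditure on x_2: 7·16.3636 = 114.5455; share = 0.7343.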